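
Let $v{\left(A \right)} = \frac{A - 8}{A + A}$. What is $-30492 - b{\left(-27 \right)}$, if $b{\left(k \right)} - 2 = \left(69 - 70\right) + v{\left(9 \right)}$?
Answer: $- \frac{548875}{18} \approx -30493.0$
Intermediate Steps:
$v{\left(A \right)} = \frac{-8 + A}{2 A}$
$b{\left(k \right)} = \frac{19}{18}$ ($b{\left(k \right)} = 2 + \left(\left(69 - 70\right) + \frac{-8 + 9}{2 \cdot 9}\right) = 2 - \left(1 - \frac{1}{18}\right) = 2 + \left(-1 + \frac{1}{18}\right) = 2 - \frac{17}{18} = \frac{19}{18}$)
$-30492 - b{\left(-27 \right)} = -30492 - \frac{19}{18} = - \frac{548875}{18}$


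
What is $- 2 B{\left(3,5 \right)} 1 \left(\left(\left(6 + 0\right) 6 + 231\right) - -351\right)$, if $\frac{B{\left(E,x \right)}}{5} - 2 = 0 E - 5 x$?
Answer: $142140$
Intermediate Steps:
$B{\left(E,x \right)} = 10 - 25 x$ ($B{\left(E,x \right)} = 10 + 5 \left(0 E - 5 x\right) = 10 + 5 \left(0 - 5 x\right) = 10 + 5 \left(- 5 x\right) = 10 - 25 x$)
$- 2 B{\left(3,5 \right)} 1 \left(\left(\left(6 + 0\right) 6 + 231\right) - -351\right) = - 2 \left(10 - 125\right) 1 \left(\left(\left(6 + 0\right) 6 + 231\right) - -351\right) = - 2 \left(10 - 125\right) 1 \left(\left(6 \cdot 6 + 231\right) + 351\right) = \left(-2\right) \left(-115\right) 1 \left(\left(36 + 231\right) + 351\right) = 230 \cdot 1 \left(267 + 351\right) = 230 \cdot 618 = 142140$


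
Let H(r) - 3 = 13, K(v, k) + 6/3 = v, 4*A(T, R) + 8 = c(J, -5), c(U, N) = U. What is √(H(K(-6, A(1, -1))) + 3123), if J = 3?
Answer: √3139 ≈ 56.027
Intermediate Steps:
A(T, R) = -5/4 (A(T, R) = -2 + (¼)*3 = -2 + ¾ = -5/4)
K(v, k) = -2 + v
H(r) = 16 (H(r) = 3 + 13 = 16)
√(H(K(-6, A(1, -1))) + 3123) = √(16 + 3123) = √3139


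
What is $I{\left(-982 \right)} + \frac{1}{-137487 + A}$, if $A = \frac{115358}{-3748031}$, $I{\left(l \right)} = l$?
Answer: $- \frac{506030155440841}{515305653455} \approx -982.0$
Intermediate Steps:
$A = - \frac{115358}{3748031}$ ($A = 115358 \left(- \frac{1}{3748031}\right) = - \frac{115358}{3748031} \approx -0.030778$)
$I{\left(-982 \right)} + \frac{1}{-137487 + A} = -982 + \frac{1}{-137487 - \frac{115358}{3748031}} = -982 + \frac{1}{- \frac{515305653455}{3748031}} = -982 - \frac{3748031}{515305653455} = - \frac{506030155440841}{515305653455}$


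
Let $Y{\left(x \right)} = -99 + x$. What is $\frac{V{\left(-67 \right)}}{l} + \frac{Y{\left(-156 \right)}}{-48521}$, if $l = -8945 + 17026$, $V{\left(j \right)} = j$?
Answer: $- \frac{1190252}{392098201} \approx -0.0030356$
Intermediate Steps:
$l = 8081$
$\frac{V{\left(-67 \right)}}{l} + \frac{Y{\left(-156 \right)}}{-48521} = - \frac{67}{8081} + \frac{-99 - 156}{-48521} = \left(-67\right) \frac{1}{8081} - - \frac{255}{48521} = - \frac{67}{8081} + \frac{255}{48521} = - \frac{1190252}{392098201}$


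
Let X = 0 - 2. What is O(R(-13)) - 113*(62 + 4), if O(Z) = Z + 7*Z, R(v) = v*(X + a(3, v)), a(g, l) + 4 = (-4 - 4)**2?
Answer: -13490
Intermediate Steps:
X = -2
a(g, l) = 60 (a(g, l) = -4 + (-4 - 4)**2 = -4 + (-8)**2 = -4 + 64 = 60)
R(v) = 58*v (R(v) = v*(-2 + 60) = v*58 = 58*v)
O(Z) = 8*Z
O(R(-13)) - 113*(62 + 4) = 8*(58*(-13)) - 113*(62 + 4) = 8*(-754) - 113*66 = -6032 - 1*7458 = -6032 - 7458 = -13490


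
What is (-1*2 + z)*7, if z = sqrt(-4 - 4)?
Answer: -14 + 14*I*sqrt(2) ≈ -14.0 + 19.799*I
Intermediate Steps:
z = 2*I*sqrt(2) (z = sqrt(-8) = 2*I*sqrt(2) ≈ 2.8284*I)
(-1*2 + z)*7 = (-1*2 + 2*I*sqrt(2))*7 = (-2 + 2*I*sqrt(2))*7 = -14 + 14*I*sqrt(2)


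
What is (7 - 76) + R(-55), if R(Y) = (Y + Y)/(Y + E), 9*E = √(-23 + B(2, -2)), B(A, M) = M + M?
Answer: -304047/4538 + 55*I*√3/4538 ≈ -67.0 + 0.020992*I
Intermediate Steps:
B(A, M) = 2*M
E = I*√3/3 (E = √(-23 + 2*(-2))/9 = √(-23 - 4)/9 = √(-27)/9 = (3*I*√3)/9 = I*√3/3 ≈ 0.57735*I)
R(Y) = 2*Y/(Y + I*√3/3) (R(Y) = (Y + Y)/(Y + I*√3/3) = (2*Y)/(Y + I*√3/3) = 2*Y/(Y + I*√3/3))
(7 - 76) + R(-55) = (7 - 76) + 6*(-55)/(3*(-55) + I*√3) = -69 + 6*(-55)/(-165 + I*√3) = -69 - 330/(-165 + I*√3)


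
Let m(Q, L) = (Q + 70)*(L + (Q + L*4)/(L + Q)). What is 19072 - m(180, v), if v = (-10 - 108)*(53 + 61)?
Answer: 1869727191/553 ≈ 3.3811e+6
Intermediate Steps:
v = -13452 (v = -118*114 = -13452)
m(Q, L) = (70 + Q)*(L + (Q + 4*L)/(L + Q))
19072 - m(180, v) = 19072 - (180² + 70*180 + 70*(-13452)² + 280*(-13452) - 13452*180² + 180*(-13452)² + 74*(-13452)*180)/(-13452 + 180) = 19072 - (32400 + 12600 + 70*180956304 - 3766560 - 13452*32400 + 180*180956304 - 179180640)/(-13272) = 19072 - (-1)*(32400 + 12600 + 12666941280 - 3766560 - 435844800 + 32572134720 - 179180640)/13272 = 19072 - (-1)*44620329000/13272 = 19072 - 1*(-1859180375/553) = 19072 + 1859180375/553 = 1869727191/553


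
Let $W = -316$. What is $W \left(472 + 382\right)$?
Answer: $-269864$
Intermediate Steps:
$W \left(472 + 382\right) = - 316 \left(472 + 382\right) = \left(-316\right) 854 = -269864$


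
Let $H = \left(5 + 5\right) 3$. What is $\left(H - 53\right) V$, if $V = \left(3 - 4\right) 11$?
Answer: $253$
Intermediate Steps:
$V = -11$ ($V = \left(-1\right) 11 = -11$)
$H = 30$ ($H = 10 \cdot 3 = 30$)
$\left(H - 53\right) V = \left(30 - 53\right) \left(-11\right) = \left(-23\right) \left(-11\right) = 253$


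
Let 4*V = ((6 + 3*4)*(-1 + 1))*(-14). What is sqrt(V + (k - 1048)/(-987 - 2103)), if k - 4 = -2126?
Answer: sqrt(97953)/309 ≈ 1.0129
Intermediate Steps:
k = -2122 (k = 4 - 2126 = -2122)
V = 0 (V = (((6 + 3*4)*(-1 + 1))*(-14))/4 = (((6 + 12)*0)*(-14))/4 = ((18*0)*(-14))/4 = (0*(-14))/4 = (1/4)*0 = 0)
sqrt(V + (k - 1048)/(-987 - 2103)) = sqrt(0 + (-2122 - 1048)/(-987 - 2103)) = sqrt(0 - 3170/(-3090)) = sqrt(0 - 3170*(-1/3090)) = sqrt(0 + 317/309) = sqrt(317/309) = sqrt(97953)/309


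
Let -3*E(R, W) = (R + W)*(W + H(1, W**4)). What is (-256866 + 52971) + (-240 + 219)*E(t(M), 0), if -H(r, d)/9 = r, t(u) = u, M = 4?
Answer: -204147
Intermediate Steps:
H(r, d) = -9*r
E(R, W) = -(-9 + W)*(R + W)/3 (E(R, W) = -(R + W)*(W - 9*1)/3 = -(R + W)*(W - 9)/3 = -(R + W)*(-9 + W)/3 = -(-9 + W)*(R + W)/3)
(-256866 + 52971) + (-240 + 219)*E(t(M), 0) = (-256866 + 52971) + (-240 + 219)*(3*4 + 3*0 - 1/3*0**2 - 1/3*4*0) = -203895 - 21*(12 + 0 - 1/3*0 + 0) = -203895 - 21*(12 + 0 + 0 + 0) = -203895 - 21*12 = -203895 - 252 = -204147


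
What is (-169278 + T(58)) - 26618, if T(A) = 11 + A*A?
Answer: -192521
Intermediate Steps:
T(A) = 11 + A²
(-169278 + T(58)) - 26618 = (-169278 + (11 + 58²)) - 26618 = (-169278 + (11 + 3364)) - 26618 = (-169278 + 3375) - 26618 = -165903 - 26618 = -192521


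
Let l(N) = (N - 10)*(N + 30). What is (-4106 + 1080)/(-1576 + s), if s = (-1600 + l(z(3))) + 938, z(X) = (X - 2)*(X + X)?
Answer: 1513/1191 ≈ 1.2704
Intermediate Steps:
z(X) = 2*X*(-2 + X) (z(X) = (-2 + X)*(2*X) = 2*X*(-2 + X))
l(N) = (-10 + N)*(30 + N)
s = -806 (s = (-1600 + (-300 + (2*3*(-2 + 3))**2 + 20*(2*3*(-2 + 3)))) + 938 = (-1600 + (-300 + (2*3*1)**2 + 20*(2*3*1))) + 938 = (-1600 + (-300 + 6**2 + 20*6)) + 938 = (-1600 + (-300 + 36 + 120)) + 938 = (-1600 - 144) + 938 = -1744 + 938 = -806)
(-4106 + 1080)/(-1576 + s) = (-4106 + 1080)/(-1576 - 806) = -3026/(-2382) = -3026*(-1/2382) = 1513/1191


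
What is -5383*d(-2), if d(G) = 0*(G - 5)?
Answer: 0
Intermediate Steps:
d(G) = 0 (d(G) = 0*(-5 + G) = 0)
-5383*d(-2) = -5383*0 = 0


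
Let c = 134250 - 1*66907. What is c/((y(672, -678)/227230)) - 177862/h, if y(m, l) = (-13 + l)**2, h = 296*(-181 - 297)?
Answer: 1082591903480971/33778915864 ≈ 32049.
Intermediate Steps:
h = -141488 (h = 296*(-478) = -141488)
c = 67343 (c = 134250 - 66907 = 67343)
c/((y(672, -678)/227230)) - 177862/h = 67343/(((-13 - 678)**2/227230)) - 177862/(-141488) = 67343/(((-691)**2*(1/227230))) - 177862*(-1/141488) = 67343/((477481*(1/227230))) + 88931/70744 = 67343/(477481/227230) + 88931/70744 = 67343*(227230/477481) + 88931/70744 = 15302349890/477481 + 88931/70744 = 1082591903480971/33778915864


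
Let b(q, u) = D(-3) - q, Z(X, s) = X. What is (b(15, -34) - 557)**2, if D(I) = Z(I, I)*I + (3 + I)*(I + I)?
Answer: 316969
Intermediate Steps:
D(I) = I**2 + 2*I*(3 + I) (D(I) = I*I + (3 + I)*(I + I) = I**2 + (3 + I)*(2*I) = I**2 + 2*I*(3 + I))
b(q, u) = 9 - q (b(q, u) = 3*(-3)*(2 - 3) - q = 3*(-3)*(-1) - q = 9 - q)
(b(15, -34) - 557)**2 = ((9 - 1*15) - 557)**2 = ((9 - 15) - 557)**2 = (-6 - 557)**2 = (-563)**2 = 316969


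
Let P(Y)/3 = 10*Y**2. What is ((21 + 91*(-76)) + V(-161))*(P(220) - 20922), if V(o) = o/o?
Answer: -9865851732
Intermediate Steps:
P(Y) = 30*Y**2 (P(Y) = 3*(10*Y**2) = 30*Y**2)
V(o) = 1
((21 + 91*(-76)) + V(-161))*(P(220) - 20922) = ((21 + 91*(-76)) + 1)*(30*220**2 - 20922) = ((21 - 6916) + 1)*(30*48400 - 20922) = (-6895 + 1)*(1452000 - 20922) = -6894*1431078 = -9865851732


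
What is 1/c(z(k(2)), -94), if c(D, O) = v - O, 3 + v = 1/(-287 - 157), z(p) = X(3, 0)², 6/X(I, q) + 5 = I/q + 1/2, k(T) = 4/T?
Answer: 444/40403 ≈ 0.010989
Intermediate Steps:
X(I, q) = 6/(-9/2 + I/q) (X(I, q) = 6/(-5 + (I/q + 1/2)) = 6/(-5 + (I/q + 1*(½))) = 6/(-5 + (I/q + ½)) = 6/(-5 + (½ + I/q)) = 6/(-9/2 + I/q))
z(p) = 0 (z(p) = (12*0/(-9*0 + 2*3))² = (12*0/(0 + 6))² = (12*0/6)² = (12*0*(⅙))² = 0² = 0)
v = -1333/444 (v = -3 + 1/(-287 - 157) = -3 + 1/(-444) = -3 - 1/444 = -1333/444 ≈ -3.0023)
c(D, O) = -1333/444 - O
1/c(z(k(2)), -94) = 1/(-1333/444 - 1*(-94)) = 1/(-1333/444 + 94) = 1/(40403/444) = 444/40403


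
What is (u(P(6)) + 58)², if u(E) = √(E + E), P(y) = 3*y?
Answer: 4096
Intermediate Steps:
u(E) = √2*√E (u(E) = √(2*E) = √2*√E)
(u(P(6)) + 58)² = (√2*√(3*6) + 58)² = (√2*√18 + 58)² = (√2*(3*√2) + 58)² = (6 + 58)² = 64² = 4096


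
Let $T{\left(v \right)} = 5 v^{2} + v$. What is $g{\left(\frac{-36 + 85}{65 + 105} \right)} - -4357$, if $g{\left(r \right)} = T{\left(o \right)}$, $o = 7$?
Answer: $4609$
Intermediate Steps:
$T{\left(v \right)} = v + 5 v^{2}$
$g{\left(r \right)} = 252$ ($g{\left(r \right)} = 7 \left(1 + 5 \cdot 7\right) = 7 \left(1 + 35\right) = 7 \cdot 36 = 252$)
$g{\left(\frac{-36 + 85}{65 + 105} \right)} - -4357 = 252 - -4357 = 252 + 4357 = 4609$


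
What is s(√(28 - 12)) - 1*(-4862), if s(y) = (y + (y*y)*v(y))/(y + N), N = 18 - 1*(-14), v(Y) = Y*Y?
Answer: 43823/9 ≈ 4869.2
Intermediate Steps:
v(Y) = Y²
N = 32 (N = 18 + 14 = 32)
s(y) = (y + y⁴)/(32 + y) (s(y) = (y + (y*y)*y²)/(y + 32) = (y + y²*y²)/(32 + y) = (y + y⁴)/(32 + y))
s(√(28 - 12)) - 1*(-4862) = (√(28 - 12) + (√(28 - 12))⁴)/(32 + √(28 - 12)) - 1*(-4862) = (√16 + (√16)⁴)/(32 + √16) + 4862 = (4 + 4⁴)/(32 + 4) + 4862 = (4 + 256)/36 + 4862 = (1/36)*260 + 4862 = 65/9 + 4862 = 43823/9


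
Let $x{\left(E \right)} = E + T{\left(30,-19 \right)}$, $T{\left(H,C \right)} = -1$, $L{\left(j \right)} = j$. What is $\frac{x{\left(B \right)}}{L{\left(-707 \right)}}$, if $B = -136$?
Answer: $\frac{137}{707} \approx 0.19378$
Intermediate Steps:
$x{\left(E \right)} = -1 + E$ ($x{\left(E \right)} = E - 1 = -1 + E$)
$\frac{x{\left(B \right)}}{L{\left(-707 \right)}} = \frac{-1 - 136}{-707} = \left(-137\right) \left(- \frac{1}{707}\right) = \frac{137}{707}$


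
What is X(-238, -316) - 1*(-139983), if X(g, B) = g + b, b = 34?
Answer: 139779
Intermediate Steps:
X(g, B) = 34 + g (X(g, B) = g + 34 = 34 + g)
X(-238, -316) - 1*(-139983) = (34 - 238) - 1*(-139983) = -204 + 139983 = 139779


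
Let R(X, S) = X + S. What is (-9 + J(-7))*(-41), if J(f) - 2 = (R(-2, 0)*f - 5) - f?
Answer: -369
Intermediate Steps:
R(X, S) = S + X
J(f) = -3 - 3*f (J(f) = 2 + (((0 - 2)*f - 5) - f) = 2 + ((-2*f - 5) - f) = 2 + ((-5 - 2*f) - f) = 2 + (-5 - 3*f) = -3 - 3*f)
(-9 + J(-7))*(-41) = (-9 + (-3 - 3*(-7)))*(-41) = (-9 + (-3 + 21))*(-41) = (-9 + 18)*(-41) = 9*(-41) = -369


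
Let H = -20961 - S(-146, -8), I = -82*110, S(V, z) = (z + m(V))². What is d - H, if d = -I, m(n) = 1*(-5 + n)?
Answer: 55262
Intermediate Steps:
m(n) = -5 + n
S(V, z) = (-5 + V + z)² (S(V, z) = (z + (-5 + V))² = (-5 + V + z)²)
I = -9020
d = 9020 (d = -1*(-9020) = 9020)
H = -46242 (H = -20961 - (-5 - 146 - 8)² = -20961 - 1*(-159)² = -20961 - 1*25281 = -20961 - 25281 = -46242)
d - H = 9020 - 1*(-46242) = 9020 + 46242 = 55262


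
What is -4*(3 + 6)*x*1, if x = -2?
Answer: 72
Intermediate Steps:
-4*(3 + 6)*x*1 = -4*(3 + 6)*(-2)*1 = -36*(-2)*1 = -4*(-18)*1 = 72*1 = 72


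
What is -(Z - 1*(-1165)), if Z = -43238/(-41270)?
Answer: -24061394/20635 ≈ -1166.0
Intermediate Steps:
Z = 21619/20635 (Z = -43238*(-1/41270) = 21619/20635 ≈ 1.0477)
-(Z - 1*(-1165)) = -(21619/20635 - 1*(-1165)) = -(21619/20635 + 1165) = -1*24061394/20635 = -24061394/20635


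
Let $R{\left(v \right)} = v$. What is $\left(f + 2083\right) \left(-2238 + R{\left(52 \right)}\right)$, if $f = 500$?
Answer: $-5646438$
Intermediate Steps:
$\left(f + 2083\right) \left(-2238 + R{\left(52 \right)}\right) = \left(500 + 2083\right) \left(-2238 + 52\right) = 2583 \left(-2186\right) = -5646438$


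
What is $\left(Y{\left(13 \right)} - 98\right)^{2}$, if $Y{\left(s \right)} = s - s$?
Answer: $9604$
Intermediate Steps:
$Y{\left(s \right)} = 0$
$\left(Y{\left(13 \right)} - 98\right)^{2} = \left(0 - 98\right)^{2} = \left(-98\right)^{2} = 9604$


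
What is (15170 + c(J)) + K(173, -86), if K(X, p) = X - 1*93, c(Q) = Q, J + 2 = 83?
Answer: 15331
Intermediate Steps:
J = 81 (J = -2 + 83 = 81)
K(X, p) = -93 + X (K(X, p) = X - 93 = -93 + X)
(15170 + c(J)) + K(173, -86) = (15170 + 81) + (-93 + 173) = 15251 + 80 = 15331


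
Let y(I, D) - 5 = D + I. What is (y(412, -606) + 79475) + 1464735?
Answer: 1544021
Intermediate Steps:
y(I, D) = 5 + D + I (y(I, D) = 5 + (D + I) = 5 + D + I)
(y(412, -606) + 79475) + 1464735 = ((5 - 606 + 412) + 79475) + 1464735 = (-189 + 79475) + 1464735 = 79286 + 1464735 = 1544021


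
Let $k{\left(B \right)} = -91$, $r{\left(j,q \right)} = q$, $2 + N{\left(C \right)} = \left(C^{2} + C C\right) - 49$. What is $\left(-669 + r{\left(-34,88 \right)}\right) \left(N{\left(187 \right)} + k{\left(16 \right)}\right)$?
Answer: $-40551476$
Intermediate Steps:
$N{\left(C \right)} = -51 + 2 C^{2}$ ($N{\left(C \right)} = -2 - \left(49 - C^{2} - C C\right) = -2 + \left(\left(C^{2} + C^{2}\right) - 49\right) = -2 + \left(2 C^{2} - 49\right) = -2 + \left(-49 + 2 C^{2}\right) = -51 + 2 C^{2}$)
$\left(-669 + r{\left(-34,88 \right)}\right) \left(N{\left(187 \right)} + k{\left(16 \right)}\right) = \left(-669 + 88\right) \left(\left(-51 + 2 \cdot 187^{2}\right) - 91\right) = - 581 \left(\left(-51 + 2 \cdot 34969\right) - 91\right) = - 581 \left(\left(-51 + 69938\right) - 91\right) = - 581 \left(69887 - 91\right) = \left(-581\right) 69796 = -40551476$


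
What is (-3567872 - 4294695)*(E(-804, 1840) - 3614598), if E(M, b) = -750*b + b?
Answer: 39255894289786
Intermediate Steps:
E(M, b) = -749*b
(-3567872 - 4294695)*(E(-804, 1840) - 3614598) = (-3567872 - 4294695)*(-749*1840 - 3614598) = -7862567*(-1378160 - 3614598) = -7862567*(-4992758) = 39255894289786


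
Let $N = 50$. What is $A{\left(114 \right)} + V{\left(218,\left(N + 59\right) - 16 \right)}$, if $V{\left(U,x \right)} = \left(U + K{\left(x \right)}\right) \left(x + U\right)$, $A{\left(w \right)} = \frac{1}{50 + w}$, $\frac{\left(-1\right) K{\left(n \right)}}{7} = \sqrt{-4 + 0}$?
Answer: $\frac{11118873}{164} - 4354 i \approx 67798.0 - 4354.0 i$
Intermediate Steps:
$K{\left(n \right)} = - 14 i$ ($K{\left(n \right)} = - 7 \sqrt{-4 + 0} = - 7 \sqrt{-4} = - 7 \cdot 2 i = - 14 i$)
$V{\left(U,x \right)} = \left(U + x\right) \left(U - 14 i\right)$ ($V{\left(U,x \right)} = \left(U - 14 i\right) \left(x + U\right) = \left(U - 14 i\right) \left(U + x\right) = \left(U + x\right) \left(U - 14 i\right)$)
$A{\left(114 \right)} + V{\left(218,\left(N + 59\right) - 16 \right)} = \frac{1}{50 + 114} + \left(218^{2} + 218 \left(\left(50 + 59\right) - 16\right) - 14 i 218 - 14 i \left(\left(50 + 59\right) - 16\right)\right) = \frac{1}{164} + \left(47524 + 218 \left(109 - 16\right) - 3052 i - 14 i \left(109 - 16\right)\right) = \frac{1}{164} + \left(47524 + 218 \cdot 93 - 3052 i - 14 i 93\right) = \frac{1}{164} + \left(47524 + 20274 - 3052 i - 1302 i\right) = \frac{1}{164} + \left(67798 - 4354 i\right) = \frac{11118873}{164} - 4354 i$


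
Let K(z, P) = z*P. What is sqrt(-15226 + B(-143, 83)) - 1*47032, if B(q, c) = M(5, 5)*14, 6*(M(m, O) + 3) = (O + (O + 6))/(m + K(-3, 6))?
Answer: -47032 + 2*I*sqrt(5806749)/39 ≈ -47032.0 + 123.58*I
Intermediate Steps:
K(z, P) = P*z
M(m, O) = -3 + (6 + 2*O)/(6*(-18 + m)) (M(m, O) = -3 + ((O + (O + 6))/(m + 6*(-3)))/6 = -3 + ((O + (6 + O))/(m - 18))/6 = -3 + ((6 + 2*O)/(-18 + m))/6 = -3 + (6 + 2*O)/(6*(-18 + m)))
B(q, c) = -1750/39 (B(q, c) = ((165 + 5 - 9*5)/(3*(-18 + 5)))*14 = ((1/3)*(165 + 5 - 45)/(-13))*14 = ((1/3)*(-1/13)*125)*14 = -125/39*14 = -1750/39)
sqrt(-15226 + B(-143, 83)) - 1*47032 = sqrt(-15226 - 1750/39) - 1*47032 = sqrt(-595564/39) - 47032 = 2*I*sqrt(5806749)/39 - 47032 = -47032 + 2*I*sqrt(5806749)/39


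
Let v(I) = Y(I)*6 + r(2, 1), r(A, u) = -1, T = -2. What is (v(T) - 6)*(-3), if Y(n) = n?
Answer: 57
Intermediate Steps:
v(I) = -1 + 6*I (v(I) = I*6 - 1 = 6*I - 1 = -1 + 6*I)
(v(T) - 6)*(-3) = ((-1 + 6*(-2)) - 6)*(-3) = ((-1 - 12) - 6)*(-3) = (-13 - 6)*(-3) = -19*(-3) = 57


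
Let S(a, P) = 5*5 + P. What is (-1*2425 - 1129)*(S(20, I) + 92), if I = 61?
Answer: -632612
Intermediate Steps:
S(a, P) = 25 + P
(-1*2425 - 1129)*(S(20, I) + 92) = (-1*2425 - 1129)*((25 + 61) + 92) = (-2425 - 1129)*(86 + 92) = -3554*178 = -632612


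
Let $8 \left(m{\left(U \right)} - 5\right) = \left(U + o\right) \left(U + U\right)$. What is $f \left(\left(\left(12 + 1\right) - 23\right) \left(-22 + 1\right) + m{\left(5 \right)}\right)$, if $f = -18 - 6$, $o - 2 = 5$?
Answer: $-5520$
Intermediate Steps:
$o = 7$ ($o = 2 + 5 = 7$)
$m{\left(U \right)} = 5 + \frac{U \left(7 + U\right)}{4}$ ($m{\left(U \right)} = 5 + \frac{\left(U + 7\right) \left(U + U\right)}{8} = 5 + \frac{\left(7 + U\right) 2 U}{8} = 5 + \frac{2 U \left(7 + U\right)}{8} = 5 + \frac{U \left(7 + U\right)}{4}$)
$f = -24$
$f \left(\left(\left(12 + 1\right) - 23\right) \left(-22 + 1\right) + m{\left(5 \right)}\right) = - 24 \left(\left(\left(12 + 1\right) - 23\right) \left(-22 + 1\right) + \left(5 + \frac{5^{2}}{4} + \frac{7}{4} \cdot 5\right)\right) = - 24 \left(\left(13 - 23\right) \left(-21\right) + \left(5 + \frac{1}{4} \cdot 25 + \frac{35}{4}\right)\right) = - 24 \left(\left(-10\right) \left(-21\right) + \left(5 + \frac{25}{4} + \frac{35}{4}\right)\right) = - 24 \left(210 + 20\right) = \left(-24\right) 230 = -5520$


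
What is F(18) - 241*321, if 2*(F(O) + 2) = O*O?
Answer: -77201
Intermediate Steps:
F(O) = -2 + O²/2 (F(O) = -2 + (O*O)/2 = -2 + O²/2)
F(18) - 241*321 = (-2 + (½)*18²) - 241*321 = (-2 + (½)*324) - 77361 = (-2 + 162) - 77361 = 160 - 77361 = -77201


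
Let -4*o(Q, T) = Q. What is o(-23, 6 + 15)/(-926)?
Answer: -23/3704 ≈ -0.0062095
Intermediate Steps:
o(Q, T) = -Q/4
o(-23, 6 + 15)/(-926) = -¼*(-23)/(-926) = (23/4)*(-1/926) = -23/3704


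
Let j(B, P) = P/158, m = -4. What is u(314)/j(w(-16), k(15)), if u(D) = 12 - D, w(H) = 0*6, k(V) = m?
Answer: 11929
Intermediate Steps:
k(V) = -4
w(H) = 0
j(B, P) = P/158 (j(B, P) = P*(1/158) = P/158)
u(314)/j(w(-16), k(15)) = (12 - 1*314)/(((1/158)*(-4))) = (12 - 314)/(-2/79) = -302*(-79/2) = 11929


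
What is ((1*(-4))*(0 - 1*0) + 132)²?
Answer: 17424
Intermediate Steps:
((1*(-4))*(0 - 1*0) + 132)² = (-4*(0 + 0) + 132)² = (-4*0 + 132)² = (0 + 132)² = 132² = 17424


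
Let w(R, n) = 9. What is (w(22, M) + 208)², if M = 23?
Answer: 47089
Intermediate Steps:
(w(22, M) + 208)² = (9 + 208)² = 217² = 47089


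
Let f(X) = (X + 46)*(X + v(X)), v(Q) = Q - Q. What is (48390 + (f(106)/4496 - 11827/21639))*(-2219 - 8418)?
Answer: -3130008699750152/6080559 ≈ -5.1476e+8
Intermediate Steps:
v(Q) = 0
f(X) = X*(46 + X) (f(X) = (X + 46)*(X + 0) = (46 + X)*X = X*(46 + X))
(48390 + (f(106)/4496 - 11827/21639))*(-2219 - 8418) = (48390 + ((106*(46 + 106))/4496 - 11827/21639))*(-2219 - 8418) = (48390 + ((106*152)*(1/4496) - 11827*1/21639))*(-10637) = (48390 + (16112*(1/4496) - 11827/21639))*(-10637) = (48390 + (1007/281 - 11827/21639))*(-10637) = (48390 + 18467086/6080559)*(-10637) = (294256717096/6080559)*(-10637) = -3130008699750152/6080559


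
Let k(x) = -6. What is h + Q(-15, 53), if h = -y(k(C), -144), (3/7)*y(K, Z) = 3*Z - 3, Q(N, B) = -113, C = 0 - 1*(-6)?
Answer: 902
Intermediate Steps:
C = 6 (C = 0 + 6 = 6)
y(K, Z) = -7 + 7*Z (y(K, Z) = 7*(3*Z - 3)/3 = 7*(-3 + 3*Z)/3 = -7 + 7*Z)
h = 1015 (h = -(-7 + 7*(-144)) = -(-7 - 1008) = -1*(-1015) = 1015)
h + Q(-15, 53) = 1015 - 113 = 902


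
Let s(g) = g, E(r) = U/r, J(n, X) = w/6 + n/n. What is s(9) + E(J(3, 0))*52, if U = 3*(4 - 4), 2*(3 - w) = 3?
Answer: 9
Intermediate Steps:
w = 3/2 (w = 3 - ½*3 = 3 - 3/2 = 3/2 ≈ 1.5000)
U = 0 (U = 3*0 = 0)
J(n, X) = 5/4 (J(n, X) = (3/2)/6 + n/n = (3/2)*(⅙) + 1 = ¼ + 1 = 5/4)
E(r) = 0 (E(r) = 0/r = 0)
s(9) + E(J(3, 0))*52 = 9 + 0*52 = 9 + 0 = 9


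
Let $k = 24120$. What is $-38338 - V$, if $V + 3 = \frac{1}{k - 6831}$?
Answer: $- \frac{662773816}{17289} \approx -38335.0$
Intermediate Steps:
$V = - \frac{51866}{17289}$ ($V = -3 + \frac{1}{24120 - 6831} = -3 + \frac{1}{17289} = - \frac{51866}{17289} \approx -2.9999$)
$-38338 - V = -38338 - - \frac{51866}{17289} = -38338 + \frac{51866}{17289} = - \frac{662773816}{17289}$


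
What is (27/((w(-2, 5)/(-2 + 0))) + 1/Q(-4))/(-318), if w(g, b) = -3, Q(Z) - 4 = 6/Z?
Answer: -46/795 ≈ -0.057862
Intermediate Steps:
Q(Z) = 4 + 6/Z
(27/((w(-2, 5)/(-2 + 0))) + 1/Q(-4))/(-318) = (27/((-3/(-2 + 0))) + 1/(4 + 6/(-4)))/(-318) = (27/((-3/(-2))) + 1/(4 + 6*(-1/4)))*(-1/318) = (27/((-3*(-1/2))) + 1/(4 - 3/2))*(-1/318) = (27/(3/2) + 1/(5/2))*(-1/318) = (27*(2/3) + 1*(2/5))*(-1/318) = (18 + 2/5)*(-1/318) = (92/5)*(-1/318) = -46/795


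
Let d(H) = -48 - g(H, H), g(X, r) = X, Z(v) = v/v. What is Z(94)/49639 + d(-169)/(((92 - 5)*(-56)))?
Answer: -6001447/241841208 ≈ -0.024816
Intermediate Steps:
Z(v) = 1
d(H) = -48 - H
Z(94)/49639 + d(-169)/(((92 - 5)*(-56))) = 1/49639 + (-48 - 1*(-169))/(((92 - 5)*(-56))) = 1*(1/49639) + (-48 + 169)/((87*(-56))) = 1/49639 + 121/(-4872) = 1/49639 + 121*(-1/4872) = 1/49639 - 121/4872 = -6001447/241841208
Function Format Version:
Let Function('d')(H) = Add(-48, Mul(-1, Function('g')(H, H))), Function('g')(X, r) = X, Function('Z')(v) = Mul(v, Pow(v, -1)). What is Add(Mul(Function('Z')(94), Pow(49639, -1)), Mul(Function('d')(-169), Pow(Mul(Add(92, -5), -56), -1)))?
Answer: Rational(-6001447, 241841208) ≈ -0.024816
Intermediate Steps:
Function('Z')(v) = 1
Function('d')(H) = Add(-48, Mul(-1, H))
Add(Mul(Function('Z')(94), Pow(49639, -1)), Mul(Function('d')(-169), Pow(Mul(Add(92, -5), -56), -1))) = Add(Mul(1, Pow(49639, -1)), Mul(Add(-48, Mul(-1, -169)), Pow(Mul(Add(92, -5), -56), -1))) = Add(Mul(1, Rational(1, 49639)), Mul(Add(-48, 169), Pow(Mul(87, -56), -1))) = Add(Rational(1, 49639), Mul(121, Pow(-4872, -1))) = Add(Rational(1, 49639), Mul(121, Rational(-1, 4872))) = Add(Rational(1, 49639), Rational(-121, 4872)) = Rational(-6001447, 241841208)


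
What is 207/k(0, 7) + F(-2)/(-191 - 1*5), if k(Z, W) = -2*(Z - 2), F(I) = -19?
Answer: 5081/98 ≈ 51.847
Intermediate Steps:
k(Z, W) = 4 - 2*Z (k(Z, W) = -2*(-2 + Z) = 4 - 2*Z)
207/k(0, 7) + F(-2)/(-191 - 1*5) = 207/(4 - 2*0) - 19/(-191 - 1*5) = 207/(4 + 0) - 19/(-191 - 5) = 207/4 - 19/(-196) = 207*(¼) - 19*(-1/196) = 207/4 + 19/196 = 5081/98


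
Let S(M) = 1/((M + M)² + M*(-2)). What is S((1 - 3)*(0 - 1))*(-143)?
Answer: -143/12 ≈ -11.917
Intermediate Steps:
S(M) = 1/(-2*M + 4*M²) (S(M) = 1/((2*M)² - 2*M) = 1/(4*M² - 2*M) = 1/(-2*M + 4*M²))
S((1 - 3)*(0 - 1))*(-143) = (1/(2*(((1 - 3)*(0 - 1)))*(-1 + 2*((1 - 3)*(0 - 1)))))*(-143) = (1/(2*((-2*(-1)))*(-1 + 2*(-2*(-1)))))*(-143) = ((½)/(2*(-1 + 2*2)))*(-143) = ((½)*(½)/(-1 + 4))*(-143) = ((½)*(½)/3)*(-143) = ((½)*(½)*(⅓))*(-143) = (1/12)*(-143) = -143/12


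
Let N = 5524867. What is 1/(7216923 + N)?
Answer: 1/12741790 ≈ 7.8482e-8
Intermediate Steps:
1/(7216923 + N) = 1/(7216923 + 5524867) = 1/12741790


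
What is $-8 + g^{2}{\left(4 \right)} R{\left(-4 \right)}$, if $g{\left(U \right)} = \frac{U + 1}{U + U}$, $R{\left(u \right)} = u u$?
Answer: $- \frac{7}{4} \approx -1.75$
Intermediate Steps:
$R{\left(u \right)} = u^{2}$
$g{\left(U \right)} = \frac{1 + U}{2 U}$
$-8 + g^{2}{\left(4 \right)} R{\left(-4 \right)} = -8 + \left(\frac{1 + 4}{2 \cdot 4}\right)^{2} \left(-4\right)^{2} = -8 + \left(\frac{1}{2} \cdot \frac{1}{4} \cdot 5\right)^{2} \cdot 16 = -8 + \left(\frac{5}{8}\right)^{2} \cdot 16 = -8 + \frac{25}{64} \cdot 16 = -8 + \frac{25}{4} = - \frac{7}{4}$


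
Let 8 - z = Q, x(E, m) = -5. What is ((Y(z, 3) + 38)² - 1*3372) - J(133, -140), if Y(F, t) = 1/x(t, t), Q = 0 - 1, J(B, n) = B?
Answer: -51904/25 ≈ -2076.2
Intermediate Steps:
Q = -1
z = 9 (z = 8 - 1*(-1) = 8 + 1 = 9)
Y(F, t) = -⅕ (Y(F, t) = 1/(-5) = -⅕)
((Y(z, 3) + 38)² - 1*3372) - J(133, -140) = ((-⅕ + 38)² - 1*3372) - 1*133 = ((189/5)² - 3372) - 133 = (35721/25 - 3372) - 133 = -48579/25 - 133 = -51904/25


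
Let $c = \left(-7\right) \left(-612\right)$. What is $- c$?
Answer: $-4284$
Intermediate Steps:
$c = 4284$
$- c = \left(-1\right) 4284 = -4284$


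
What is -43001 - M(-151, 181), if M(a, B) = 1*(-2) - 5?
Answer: -42994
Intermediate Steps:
M(a, B) = -7 (M(a, B) = -2 - 5 = -7)
-43001 - M(-151, 181) = -43001 - 1*(-7) = -43001 + 7 = -42994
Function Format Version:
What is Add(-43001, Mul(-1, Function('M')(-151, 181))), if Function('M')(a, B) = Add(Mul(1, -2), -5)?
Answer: -42994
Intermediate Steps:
Function('M')(a, B) = -7 (Function('M')(a, B) = Add(-2, -5) = -7)
Add(-43001, Mul(-1, Function('M')(-151, 181))) = Add(-43001, Mul(-1, -7)) = Add(-43001, 7) = -42994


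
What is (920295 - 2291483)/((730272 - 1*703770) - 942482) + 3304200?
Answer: 58203509369/17615 ≈ 3.3042e+6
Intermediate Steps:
(920295 - 2291483)/((730272 - 1*703770) - 942482) + 3304200 = -1371188/((730272 - 703770) - 942482) + 3304200 = -1371188/(26502 - 942482) + 3304200 = -1371188/(-915980) + 3304200 = -1371188*(-1/915980) + 3304200 = 26369/17615 + 3304200 = 58203509369/17615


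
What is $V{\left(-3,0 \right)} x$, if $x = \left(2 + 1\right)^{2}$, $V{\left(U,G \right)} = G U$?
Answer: $0$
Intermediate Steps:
$x = 9$ ($x = 3^{2} = 9$)
$V{\left(-3,0 \right)} x = 0 \left(-3\right) 9 = 0 \cdot 9 = 0$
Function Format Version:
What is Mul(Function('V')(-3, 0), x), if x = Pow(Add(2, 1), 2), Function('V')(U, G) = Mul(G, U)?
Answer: 0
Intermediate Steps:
x = 9 (x = Pow(3, 2) = 9)
Mul(Function('V')(-3, 0), x) = Mul(Mul(0, -3), 9) = Mul(0, 9) = 0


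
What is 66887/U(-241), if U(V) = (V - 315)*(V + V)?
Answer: 66887/267992 ≈ 0.24959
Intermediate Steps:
U(V) = 2*V*(-315 + V) (U(V) = (-315 + V)*(2*V) = 2*V*(-315 + V))
66887/U(-241) = 66887/((2*(-241)*(-315 - 241))) = 66887/((2*(-241)*(-556))) = 66887/267992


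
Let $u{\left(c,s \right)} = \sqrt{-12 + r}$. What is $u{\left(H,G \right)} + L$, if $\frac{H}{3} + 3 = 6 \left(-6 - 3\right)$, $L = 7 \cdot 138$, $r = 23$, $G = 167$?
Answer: $966 + \sqrt{11} \approx 969.32$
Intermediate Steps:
$L = 966$
$H = -171$ ($H = -9 + 3 \cdot 6 \left(-6 - 3\right) = -9 + 3 \cdot 6 \left(-9\right) = -9 + 3 \left(-54\right) = -9 - 162 = -171$)
$u{\left(c,s \right)} = \sqrt{11}$ ($u{\left(c,s \right)} = \sqrt{-12 + 23} = \sqrt{11}$)
$u{\left(H,G \right)} + L = \sqrt{11} + 966 = 966 + \sqrt{11}$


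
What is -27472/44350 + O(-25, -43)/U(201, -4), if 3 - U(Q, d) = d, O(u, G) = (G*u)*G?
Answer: -1025135527/155225 ≈ -6604.2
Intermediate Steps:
O(u, G) = u*G²
U(Q, d) = 3 - d
-27472/44350 + O(-25, -43)/U(201, -4) = -27472/44350 + (-25*(-43)²)/(3 - 1*(-4)) = -27472*1/44350 + (-25*1849)/(3 + 4) = -13736/22175 - 46225/7 = -1025135527/155225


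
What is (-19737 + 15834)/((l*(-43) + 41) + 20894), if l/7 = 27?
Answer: -3903/12808 ≈ -0.30473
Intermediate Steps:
l = 189 (l = 7*27 = 189)
(-19737 + 15834)/((l*(-43) + 41) + 20894) = (-19737 + 15834)/((189*(-43) + 41) + 20894) = -3903/((-8127 + 41) + 20894) = -3903/(-8086 + 20894) = -3903/12808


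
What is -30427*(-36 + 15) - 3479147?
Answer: -2840180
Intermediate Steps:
-30427*(-36 + 15) - 3479147 = -30427*(-21) - 3479147 = 638967 - 3479147 = -2840180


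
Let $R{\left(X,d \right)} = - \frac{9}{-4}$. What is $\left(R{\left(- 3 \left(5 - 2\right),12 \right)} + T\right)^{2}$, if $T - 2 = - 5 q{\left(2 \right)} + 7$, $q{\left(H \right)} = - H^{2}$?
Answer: $\frac{15625}{16} \approx 976.56$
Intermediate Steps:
$R{\left(X,d \right)} = \frac{9}{4}$ ($R{\left(X,d \right)} = \left(-9\right) \left(- \frac{1}{4}\right) = \frac{9}{4}$)
$T = 29$ ($T = 2 - \left(-7 + 5 \left(- 2^{2}\right)\right) = 2 - \left(-7 + 5 \left(\left(-1\right) 4\right)\right) = 2 + \left(\left(-5\right) \left(-4\right) + 7\right) = 2 + \left(20 + 7\right) = 2 + 27 = 29$)
$\left(R{\left(- 3 \left(5 - 2\right),12 \right)} + T\right)^{2} = \left(\frac{9}{4} + 29\right)^{2} = \left(\frac{125}{4}\right)^{2} = \frac{15625}{16}$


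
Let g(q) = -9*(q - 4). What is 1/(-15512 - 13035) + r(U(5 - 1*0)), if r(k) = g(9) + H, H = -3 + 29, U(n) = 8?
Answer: -542394/28547 ≈ -19.000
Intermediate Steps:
g(q) = 36 - 9*q (g(q) = -9*(-4 + q) = 36 - 9*q)
H = 26
r(k) = -19 (r(k) = (36 - 9*9) + 26 = (36 - 81) + 26 = -45 + 26 = -19)
1/(-15512 - 13035) + r(U(5 - 1*0)) = 1/(-15512 - 13035) - 19 = 1/(-28547) - 19 = -1/28547 - 19 = -542394/28547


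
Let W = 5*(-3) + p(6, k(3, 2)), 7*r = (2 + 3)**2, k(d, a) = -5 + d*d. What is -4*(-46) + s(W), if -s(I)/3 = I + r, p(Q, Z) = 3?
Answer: 1465/7 ≈ 209.29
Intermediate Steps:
k(d, a) = -5 + d**2
r = 25/7 (r = (2 + 3)**2/7 = (1/7)*5**2 = (1/7)*25 = 25/7 ≈ 3.5714)
W = -12 (W = 5*(-3) + 3 = -15 + 3 = -12)
s(I) = -75/7 - 3*I (s(I) = -3*(I + 25/7) = -3*(25/7 + I) = -75/7 - 3*I)
-4*(-46) + s(W) = -4*(-46) + (-75/7 - 3*(-12)) = 184 + (-75/7 + 36) = 184 + 177/7 = 1465/7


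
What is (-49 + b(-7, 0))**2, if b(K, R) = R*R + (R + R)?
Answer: 2401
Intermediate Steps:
b(K, R) = R**2 + 2*R
(-49 + b(-7, 0))**2 = (-49 + 0*(2 + 0))**2 = (-49 + 0*2)**2 = (-49 + 0)**2 = (-49)**2 = 2401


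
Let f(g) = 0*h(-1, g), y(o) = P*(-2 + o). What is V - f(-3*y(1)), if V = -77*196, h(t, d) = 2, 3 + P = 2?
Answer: -15092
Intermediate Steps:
P = -1 (P = -3 + 2 = -1)
y(o) = 2 - o (y(o) = -(-2 + o) = 2 - o)
V = -15092
f(g) = 0 (f(g) = 0*2 = 0)
V - f(-3*y(1)) = -15092 - 1*0 = -15092 + 0 = -15092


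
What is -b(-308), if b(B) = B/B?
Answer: -1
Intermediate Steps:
b(B) = 1
-b(-308) = -1*1 = -1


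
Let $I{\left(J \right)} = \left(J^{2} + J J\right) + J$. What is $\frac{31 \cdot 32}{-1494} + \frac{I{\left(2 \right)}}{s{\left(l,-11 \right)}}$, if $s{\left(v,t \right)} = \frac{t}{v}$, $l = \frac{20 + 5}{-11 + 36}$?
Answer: $- \frac{12926}{8217} \approx -1.5731$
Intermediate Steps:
$l = 1$ ($l = \frac{25}{25} = 25 \cdot \frac{1}{25} = 1$)
$I{\left(J \right)} = J + 2 J^{2}$ ($I{\left(J \right)} = \left(J^{2} + J^{2}\right) + J = 2 J^{2} + J = J + 2 J^{2}$)
$\frac{31 \cdot 32}{-1494} + \frac{I{\left(2 \right)}}{s{\left(l,-11 \right)}} = \frac{31 \cdot 32}{-1494} + \frac{2 \left(1 + 2 \cdot 2\right)}{\left(-11\right) 1^{-1}} = 992 \left(- \frac{1}{1494}\right) + \frac{2 \left(1 + 4\right)}{\left(-11\right) 1} = - \frac{496}{747} + \frac{2 \cdot 5}{-11} = - \frac{496}{747} + 10 \left(- \frac{1}{11}\right) = - \frac{496}{747} - \frac{10}{11} = - \frac{12926}{8217}$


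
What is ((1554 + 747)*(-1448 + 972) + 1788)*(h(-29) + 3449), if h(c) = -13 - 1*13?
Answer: -3743009424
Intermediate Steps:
h(c) = -26 (h(c) = -13 - 13 = -26)
((1554 + 747)*(-1448 + 972) + 1788)*(h(-29) + 3449) = ((1554 + 747)*(-1448 + 972) + 1788)*(-26 + 3449) = (2301*(-476) + 1788)*3423 = (-1095276 + 1788)*3423 = -1093488*3423 = -3743009424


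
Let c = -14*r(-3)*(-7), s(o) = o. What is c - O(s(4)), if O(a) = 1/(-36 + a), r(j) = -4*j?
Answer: 37633/32 ≈ 1176.0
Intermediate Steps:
c = 1176 (c = -(-56)*(-3)*(-7) = -14*12*(-7) = -168*(-7) = 1176)
c - O(s(4)) = 1176 - 1/(-36 + 4) = 1176 - 1/(-32) = 1176 - 1*(-1/32) = 1176 + 1/32 = 37633/32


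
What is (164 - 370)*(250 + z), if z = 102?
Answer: -72512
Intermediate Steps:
(164 - 370)*(250 + z) = (164 - 370)*(250 + 102) = -206*352 = -72512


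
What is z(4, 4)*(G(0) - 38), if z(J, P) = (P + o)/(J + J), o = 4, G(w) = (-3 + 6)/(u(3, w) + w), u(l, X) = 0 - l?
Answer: -39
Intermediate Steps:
u(l, X) = -l
G(w) = 3/(-3 + w) (G(w) = (-3 + 6)/(-1*3 + w) = 3/(-3 + w))
z(J, P) = (4 + P)/(2*J) (z(J, P) = (P + 4)/(J + J) = (4 + P)/((2*J)) = (4 + P)*(1/(2*J)) = (4 + P)/(2*J))
z(4, 4)*(G(0) - 38) = ((1/2)*(4 + 4)/4)*(3/(-3 + 0) - 38) = ((1/2)*(1/4)*8)*(3/(-3) - 38) = 1*(3*(-1/3) - 38) = 1*(-1 - 38) = 1*(-39) = -39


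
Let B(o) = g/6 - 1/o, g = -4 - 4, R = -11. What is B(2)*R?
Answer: 121/6 ≈ 20.167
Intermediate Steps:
g = -8
B(o) = -4/3 - 1/o (B(o) = -8/6 - 1/o = -8*⅙ - 1/o = -4/3 - 1/o)
B(2)*R = (-4/3 - 1/2)*(-11) = (-4/3 - 1*½)*(-11) = (-4/3 - ½)*(-11) = -11/6*(-11) = 121/6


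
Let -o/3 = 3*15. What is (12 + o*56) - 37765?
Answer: -45313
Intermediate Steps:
o = -135 (o = -9*15 = -3*45 = -135)
(12 + o*56) - 37765 = (12 - 135*56) - 37765 = (12 - 7560) - 37765 = -7548 - 37765 = -45313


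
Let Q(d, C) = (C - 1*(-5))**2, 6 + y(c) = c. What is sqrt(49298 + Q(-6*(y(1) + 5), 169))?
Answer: sqrt(79574) ≈ 282.09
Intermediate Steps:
y(c) = -6 + c
Q(d, C) = (5 + C)**2 (Q(d, C) = (C + 5)**2 = (5 + C)**2)
sqrt(49298 + Q(-6*(y(1) + 5), 169)) = sqrt(49298 + (5 + 169)**2) = sqrt(49298 + 174**2) = sqrt(49298 + 30276) = sqrt(79574)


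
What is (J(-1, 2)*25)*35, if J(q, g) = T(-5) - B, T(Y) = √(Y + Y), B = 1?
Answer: -875 + 875*I*√10 ≈ -875.0 + 2767.0*I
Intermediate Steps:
T(Y) = √2*√Y (T(Y) = √(2*Y) = √2*√Y)
J(q, g) = -1 + I*√10 (J(q, g) = √2*√(-5) - 1*1 = √2*(I*√5) - 1 = I*√10 - 1 = -1 + I*√10)
(J(-1, 2)*25)*35 = ((-1 + I*√10)*25)*35 = (-25 + 25*I*√10)*35 = -875 + 875*I*√10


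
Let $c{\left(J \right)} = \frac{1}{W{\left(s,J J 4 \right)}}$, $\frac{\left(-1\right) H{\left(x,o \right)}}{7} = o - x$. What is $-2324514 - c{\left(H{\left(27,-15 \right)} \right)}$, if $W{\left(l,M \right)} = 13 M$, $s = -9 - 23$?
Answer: $- \frac{10447927989409}{4494672} \approx -2.3245 \cdot 10^{6}$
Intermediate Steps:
$s = -32$ ($s = -9 - 23 = -32$)
$H{\left(x,o \right)} = - 7 o + 7 x$ ($H{\left(x,o \right)} = - 7 \left(o - x\right) = - 7 o + 7 x$)
$c{\left(J \right)} = \frac{1}{52 J^{2}}$ ($c{\left(J \right)} = \frac{1}{13 J J 4} = \frac{1}{13 J^{2} \cdot 4} = \frac{1}{13 \cdot 4 J^{2}} = \frac{1}{52 J^{2}}$)
$-2324514 - c{\left(H{\left(27,-15 \right)} \right)} = -2324514 - \frac{1}{52 \left(\left(-7\right) \left(-15\right) + 7 \cdot 27\right)^{2}} = -2324514 - \frac{1}{52 \left(105 + 189\right)^{2}} = -2324514 - \frac{1}{52 \cdot 86436} = -2324514 - \frac{1}{52} \cdot \frac{1}{86436} = -2324514 - \frac{1}{4494672} = - \frac{10447927989409}{4494672}$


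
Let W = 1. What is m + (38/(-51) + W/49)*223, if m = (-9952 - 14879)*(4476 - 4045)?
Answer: -26745104192/2499 ≈ -1.0702e+7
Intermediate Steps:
m = -10702161 (m = -24831*431 = -10702161)
m + (38/(-51) + W/49)*223 = -10702161 + (38/(-51) + 1/49)*223 = -10702161 + (38*(-1/51) + 1*(1/49))*223 = -10702161 + (-38/51 + 1/49)*223 = -10702161 - 1811/2499*223 = -10702161 - 403853/2499 = -26745104192/2499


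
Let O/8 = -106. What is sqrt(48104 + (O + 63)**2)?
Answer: sqrt(664329) ≈ 815.06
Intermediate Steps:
O = -848 (O = 8*(-106) = -848)
sqrt(48104 + (O + 63)**2) = sqrt(48104 + (-848 + 63)**2) = sqrt(48104 + (-785)**2) = sqrt(48104 + 616225) = sqrt(664329)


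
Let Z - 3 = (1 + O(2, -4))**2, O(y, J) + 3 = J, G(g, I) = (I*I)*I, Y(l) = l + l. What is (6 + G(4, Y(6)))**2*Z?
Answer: 117263484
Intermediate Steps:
Y(l) = 2*l
G(g, I) = I**3 (G(g, I) = I**2*I = I**3)
O(y, J) = -3 + J
Z = 39 (Z = 3 + (1 + (-3 - 4))**2 = 3 + (1 - 7)**2 = 3 + (-6)**2 = 3 + 36 = 39)
(6 + G(4, Y(6)))**2*Z = (6 + (2*6)**3)**2*39 = (6 + 12**3)**2*39 = (6 + 1728)**2*39 = 1734**2*39 = 3006756*39 = 117263484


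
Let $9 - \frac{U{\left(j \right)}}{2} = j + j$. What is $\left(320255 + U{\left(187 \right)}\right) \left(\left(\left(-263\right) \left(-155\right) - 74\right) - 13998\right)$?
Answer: $8529080825$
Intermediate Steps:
$U{\left(j \right)} = 18 - 4 j$ ($U{\left(j \right)} = 18 - 2 \left(j + j\right) = 18 - 2 \cdot 2 j = 18 - 4 j$)
$\left(320255 + U{\left(187 \right)}\right) \left(\left(\left(-263\right) \left(-155\right) - 74\right) - 13998\right) = \left(320255 + \left(18 - 748\right)\right) \left(\left(\left(-263\right) \left(-155\right) - 74\right) - 13998\right) = \left(320255 + \left(18 - 748\right)\right) \left(\left(40765 - 74\right) - 13998\right) = \left(320255 - 730\right) \left(40691 - 13998\right) = 319525 \cdot 26693 = 8529080825$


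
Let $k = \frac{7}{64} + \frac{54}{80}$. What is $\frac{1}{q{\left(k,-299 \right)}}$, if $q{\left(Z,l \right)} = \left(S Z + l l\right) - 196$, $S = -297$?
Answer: $\frac{320}{28471053} \approx 1.1239 \cdot 10^{-5}$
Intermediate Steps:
$k = \frac{251}{320}$ ($k = 7 \cdot \frac{1}{64} + 54 \cdot \frac{1}{80} = \frac{7}{64} + \frac{27}{40} = \frac{251}{320} \approx 0.78438$)
$q{\left(Z,l \right)} = -196 + l^{2} - 297 Z$ ($q{\left(Z,l \right)} = \left(- 297 Z + l l\right) - 196 = \left(- 297 Z + l^{2}\right) - 196 = \left(l^{2} - 297 Z\right) - 196 = -196 + l^{2} - 297 Z$)
$\frac{1}{q{\left(k,-299 \right)}} = \frac{1}{-196 + \left(-299\right)^{2} - \frac{74547}{320}} = \frac{1}{-196 + 89401 - \frac{74547}{320}} = \frac{1}{\frac{28471053}{320}} = \frac{320}{28471053}$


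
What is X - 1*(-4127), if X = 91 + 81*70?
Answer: 9888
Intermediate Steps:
X = 5761 (X = 91 + 5670 = 5761)
X - 1*(-4127) = 5761 - 1*(-4127) = 5761 + 4127 = 9888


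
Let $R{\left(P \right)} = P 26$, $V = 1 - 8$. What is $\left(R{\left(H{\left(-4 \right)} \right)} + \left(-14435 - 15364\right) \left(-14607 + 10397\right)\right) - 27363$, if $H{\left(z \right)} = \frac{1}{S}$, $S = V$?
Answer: $\frac{877984963}{7} \approx 1.2543 \cdot 10^{8}$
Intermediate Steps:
$V = -7$ ($V = 1 - 8 = -7$)
$S = -7$
$H{\left(z \right)} = - \frac{1}{7}$ ($H{\left(z \right)} = \frac{1}{-7} = - \frac{1}{7}$)
$R{\left(P \right)} = 26 P$
$\left(R{\left(H{\left(-4 \right)} \right)} + \left(-14435 - 15364\right) \left(-14607 + 10397\right)\right) - 27363 = \left(26 \left(- \frac{1}{7}\right) + \left(-14435 - 15364\right) \left(-14607 + 10397\right)\right) - 27363 = \left(- \frac{26}{7} - -125453790\right) - 27363 = \left(- \frac{26}{7} + 125453790\right) - 27363 = \frac{878176504}{7} - 27363 = \frac{877984963}{7}$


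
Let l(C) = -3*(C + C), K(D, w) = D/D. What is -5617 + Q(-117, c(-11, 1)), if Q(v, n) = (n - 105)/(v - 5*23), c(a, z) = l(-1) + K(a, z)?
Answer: -651523/116 ≈ -5616.6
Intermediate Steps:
K(D, w) = 1
l(C) = -6*C
c(a, z) = 7 (c(a, z) = -6*(-1) + 1 = 6 + 1 = 7)
Q(v, n) = (-105 + n)/(-115 + v) (Q(v, n) = (-105 + n)/(v - 115) = (-105 + n)/(-115 + v))
-5617 + Q(-117, c(-11, 1)) = -5617 + (-105 + 7)/(-115 - 117) = -5617 - 98/(-232) = -5617 - 1/232*(-98) = -5617 + 49/116 = -651523/116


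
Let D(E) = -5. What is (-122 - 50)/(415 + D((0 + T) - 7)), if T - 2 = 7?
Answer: -86/205 ≈ -0.41951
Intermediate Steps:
T = 9 (T = 2 + 7 = 9)
(-122 - 50)/(415 + D((0 + T) - 7)) = (-122 - 50)/(415 - 5) = -172/410 = -172*1/410 = -86/205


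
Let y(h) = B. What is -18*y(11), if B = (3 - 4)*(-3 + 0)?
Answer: -54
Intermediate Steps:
B = 3 (B = -1*(-3) = 3)
y(h) = 3
-18*y(11) = -18*3 = -54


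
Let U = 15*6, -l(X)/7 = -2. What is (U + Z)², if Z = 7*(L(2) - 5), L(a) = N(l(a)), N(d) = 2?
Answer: 4761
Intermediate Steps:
l(X) = 14 (l(X) = -7*(-2) = 14)
U = 90
L(a) = 2
Z = -21 (Z = 7*(2 - 5) = 7*(-3) = -21)
(U + Z)² = (90 - 21)² = 69² = 4761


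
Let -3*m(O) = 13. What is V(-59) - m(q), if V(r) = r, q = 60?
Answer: -164/3 ≈ -54.667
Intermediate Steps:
m(O) = -13/3 (m(O) = -⅓*13 = -13/3)
V(-59) - m(q) = -59 - 1*(-13/3) = -59 + 13/3 = -164/3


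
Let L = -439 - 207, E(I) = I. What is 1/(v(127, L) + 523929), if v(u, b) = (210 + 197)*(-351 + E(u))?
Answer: 1/432761 ≈ 2.3107e-6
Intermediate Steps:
L = -646
v(u, b) = -142857 + 407*u (v(u, b) = (210 + 197)*(-351 + u) = 407*(-351 + u) = -142857 + 407*u)
1/(v(127, L) + 523929) = 1/((-142857 + 407*127) + 523929) = 1/((-142857 + 51689) + 523929) = 1/(-91168 + 523929) = 1/432761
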